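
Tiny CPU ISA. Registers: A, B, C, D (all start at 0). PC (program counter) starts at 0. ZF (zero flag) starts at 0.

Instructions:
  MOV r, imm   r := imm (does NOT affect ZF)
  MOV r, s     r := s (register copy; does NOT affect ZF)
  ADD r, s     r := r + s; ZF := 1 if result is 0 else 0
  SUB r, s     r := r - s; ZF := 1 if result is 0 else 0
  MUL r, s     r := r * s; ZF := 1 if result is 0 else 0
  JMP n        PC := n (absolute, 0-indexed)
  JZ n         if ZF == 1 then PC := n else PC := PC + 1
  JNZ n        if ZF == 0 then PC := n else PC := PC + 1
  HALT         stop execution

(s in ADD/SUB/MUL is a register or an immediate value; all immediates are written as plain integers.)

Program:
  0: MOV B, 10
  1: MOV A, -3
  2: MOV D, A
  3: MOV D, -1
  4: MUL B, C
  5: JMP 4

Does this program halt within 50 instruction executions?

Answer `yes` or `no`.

Step 1: PC=0 exec 'MOV B, 10'. After: A=0 B=10 C=0 D=0 ZF=0 PC=1
Step 2: PC=1 exec 'MOV A, -3'. After: A=-3 B=10 C=0 D=0 ZF=0 PC=2
Step 3: PC=2 exec 'MOV D, A'. After: A=-3 B=10 C=0 D=-3 ZF=0 PC=3
Step 4: PC=3 exec 'MOV D, -1'. After: A=-3 B=10 C=0 D=-1 ZF=0 PC=4
Step 5: PC=4 exec 'MUL B, C'. After: A=-3 B=0 C=0 D=-1 ZF=1 PC=5
Step 6: PC=5 exec 'JMP 4'. After: A=-3 B=0 C=0 D=-1 ZF=1 PC=4
Step 7: PC=4 exec 'MUL B, C'. After: A=-3 B=0 C=0 D=-1 ZF=1 PC=5
State after step 7 equals state after step 5: the program is in a cycle of length 2 and will never halt.

Answer: no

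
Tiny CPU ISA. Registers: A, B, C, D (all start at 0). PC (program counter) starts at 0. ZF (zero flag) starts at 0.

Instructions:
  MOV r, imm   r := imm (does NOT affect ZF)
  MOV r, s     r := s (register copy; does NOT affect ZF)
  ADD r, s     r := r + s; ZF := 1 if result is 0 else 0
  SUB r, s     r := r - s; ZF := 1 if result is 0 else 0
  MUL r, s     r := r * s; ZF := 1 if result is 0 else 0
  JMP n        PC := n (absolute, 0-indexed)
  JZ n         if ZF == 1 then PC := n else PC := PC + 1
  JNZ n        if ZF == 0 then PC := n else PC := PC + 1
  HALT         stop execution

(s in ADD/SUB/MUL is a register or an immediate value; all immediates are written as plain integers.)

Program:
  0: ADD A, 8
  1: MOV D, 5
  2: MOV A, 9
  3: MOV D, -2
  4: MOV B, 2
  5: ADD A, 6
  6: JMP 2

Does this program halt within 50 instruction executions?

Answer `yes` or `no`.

Answer: no

Derivation:
Step 1: PC=0 exec 'ADD A, 8'. After: A=8 B=0 C=0 D=0 ZF=0 PC=1
Step 2: PC=1 exec 'MOV D, 5'. After: A=8 B=0 C=0 D=5 ZF=0 PC=2
Step 3: PC=2 exec 'MOV A, 9'. After: A=9 B=0 C=0 D=5 ZF=0 PC=3
Step 4: PC=3 exec 'MOV D, -2'. After: A=9 B=0 C=0 D=-2 ZF=0 PC=4
Step 5: PC=4 exec 'MOV B, 2'. After: A=9 B=2 C=0 D=-2 ZF=0 PC=5
Step 6: PC=5 exec 'ADD A, 6'. After: A=15 B=2 C=0 D=-2 ZF=0 PC=6
Step 7: PC=6 exec 'JMP 2'. After: A=15 B=2 C=0 D=-2 ZF=0 PC=2
Step 8: PC=2 exec 'MOV A, 9'. After: A=9 B=2 C=0 D=-2 ZF=0 PC=3
Step 9: PC=3 exec 'MOV D, -2'. After: A=9 B=2 C=0 D=-2 ZF=0 PC=4
Step 10: PC=4 exec 'MOV B, 2'. After: A=9 B=2 C=0 D=-2 ZF=0 PC=5
State after step 10 equals state after step 5: the program is in a cycle of length 5 and will never halt.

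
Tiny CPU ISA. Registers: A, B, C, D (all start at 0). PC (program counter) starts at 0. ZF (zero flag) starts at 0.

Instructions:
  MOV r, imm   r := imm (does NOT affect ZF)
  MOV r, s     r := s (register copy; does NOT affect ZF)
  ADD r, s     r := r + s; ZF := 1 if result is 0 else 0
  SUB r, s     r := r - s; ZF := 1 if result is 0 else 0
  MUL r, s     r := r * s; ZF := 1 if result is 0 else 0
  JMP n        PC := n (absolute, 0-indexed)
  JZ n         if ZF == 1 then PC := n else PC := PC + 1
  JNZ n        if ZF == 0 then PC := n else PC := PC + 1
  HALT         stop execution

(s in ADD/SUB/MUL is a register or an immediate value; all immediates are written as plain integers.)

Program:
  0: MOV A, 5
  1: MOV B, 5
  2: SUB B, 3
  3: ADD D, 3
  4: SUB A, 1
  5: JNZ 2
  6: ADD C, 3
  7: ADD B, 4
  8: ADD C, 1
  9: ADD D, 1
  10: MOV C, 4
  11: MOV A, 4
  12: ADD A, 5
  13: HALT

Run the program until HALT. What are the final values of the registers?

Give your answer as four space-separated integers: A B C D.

Answer: 9 -6 4 16

Derivation:
Step 1: PC=0 exec 'MOV A, 5'. After: A=5 B=0 C=0 D=0 ZF=0 PC=1
Step 2: PC=1 exec 'MOV B, 5'. After: A=5 B=5 C=0 D=0 ZF=0 PC=2
Step 3: PC=2 exec 'SUB B, 3'. After: A=5 B=2 C=0 D=0 ZF=0 PC=3
Step 4: PC=3 exec 'ADD D, 3'. After: A=5 B=2 C=0 D=3 ZF=0 PC=4
Step 5: PC=4 exec 'SUB A, 1'. After: A=4 B=2 C=0 D=3 ZF=0 PC=5
Step 6: PC=5 exec 'JNZ 2'. After: A=4 B=2 C=0 D=3 ZF=0 PC=2
Step 7: PC=2 exec 'SUB B, 3'. After: A=4 B=-1 C=0 D=3 ZF=0 PC=3
Step 8: PC=3 exec 'ADD D, 3'. After: A=4 B=-1 C=0 D=6 ZF=0 PC=4
Step 9: PC=4 exec 'SUB A, 1'. After: A=3 B=-1 C=0 D=6 ZF=0 PC=5
Step 10: PC=5 exec 'JNZ 2'. After: A=3 B=-1 C=0 D=6 ZF=0 PC=2
Step 11: PC=2 exec 'SUB B, 3'. After: A=3 B=-4 C=0 D=6 ZF=0 PC=3
Step 12: PC=3 exec 'ADD D, 3'. After: A=3 B=-4 C=0 D=9 ZF=0 PC=4
Step 13: PC=4 exec 'SUB A, 1'. After: A=2 B=-4 C=0 D=9 ZF=0 PC=5
Step 14: PC=5 exec 'JNZ 2'. After: A=2 B=-4 C=0 D=9 ZF=0 PC=2
Step 15: PC=2 exec 'SUB B, 3'. After: A=2 B=-7 C=0 D=9 ZF=0 PC=3
Step 16: PC=3 exec 'ADD D, 3'. After: A=2 B=-7 C=0 D=12 ZF=0 PC=4
Step 17: PC=4 exec 'SUB A, 1'. After: A=1 B=-7 C=0 D=12 ZF=0 PC=5
Step 18: PC=5 exec 'JNZ 2'. After: A=1 B=-7 C=0 D=12 ZF=0 PC=2
Step 19: PC=2 exec 'SUB B, 3'. After: A=1 B=-10 C=0 D=12 ZF=0 PC=3
Step 20: PC=3 exec 'ADD D, 3'. After: A=1 B=-10 C=0 D=15 ZF=0 PC=4
Step 21: PC=4 exec 'SUB A, 1'. After: A=0 B=-10 C=0 D=15 ZF=1 PC=5
Step 22: PC=5 exec 'JNZ 2'. After: A=0 B=-10 C=0 D=15 ZF=1 PC=6
Step 23: PC=6 exec 'ADD C, 3'. After: A=0 B=-10 C=3 D=15 ZF=0 PC=7
Step 24: PC=7 exec 'ADD B, 4'. After: A=0 B=-6 C=3 D=15 ZF=0 PC=8
Step 25: PC=8 exec 'ADD C, 1'. After: A=0 B=-6 C=4 D=15 ZF=0 PC=9
Step 26: PC=9 exec 'ADD D, 1'. After: A=0 B=-6 C=4 D=16 ZF=0 PC=10
Step 27: PC=10 exec 'MOV C, 4'. After: A=0 B=-6 C=4 D=16 ZF=0 PC=11
Step 28: PC=11 exec 'MOV A, 4'. After: A=4 B=-6 C=4 D=16 ZF=0 PC=12
Step 29: PC=12 exec 'ADD A, 5'. After: A=9 B=-6 C=4 D=16 ZF=0 PC=13
Step 30: PC=13 exec 'HALT'. After: A=9 B=-6 C=4 D=16 ZF=0 PC=13 HALTED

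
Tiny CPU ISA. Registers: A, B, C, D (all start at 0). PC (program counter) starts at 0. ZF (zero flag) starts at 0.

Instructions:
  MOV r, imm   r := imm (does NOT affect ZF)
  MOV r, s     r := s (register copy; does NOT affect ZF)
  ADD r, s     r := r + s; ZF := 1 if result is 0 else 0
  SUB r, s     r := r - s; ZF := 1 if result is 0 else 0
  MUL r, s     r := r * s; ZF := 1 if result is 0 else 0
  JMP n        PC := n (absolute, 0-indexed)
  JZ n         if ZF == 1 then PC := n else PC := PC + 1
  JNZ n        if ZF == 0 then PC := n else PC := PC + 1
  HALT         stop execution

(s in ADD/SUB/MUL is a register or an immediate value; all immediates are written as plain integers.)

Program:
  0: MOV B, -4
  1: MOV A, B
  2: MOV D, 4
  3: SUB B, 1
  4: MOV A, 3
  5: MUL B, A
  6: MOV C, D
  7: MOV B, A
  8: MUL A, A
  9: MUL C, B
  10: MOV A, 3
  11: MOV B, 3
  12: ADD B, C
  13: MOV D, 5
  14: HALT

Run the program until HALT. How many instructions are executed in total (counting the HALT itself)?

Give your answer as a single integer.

Step 1: PC=0 exec 'MOV B, -4'. After: A=0 B=-4 C=0 D=0 ZF=0 PC=1
Step 2: PC=1 exec 'MOV A, B'. After: A=-4 B=-4 C=0 D=0 ZF=0 PC=2
Step 3: PC=2 exec 'MOV D, 4'. After: A=-4 B=-4 C=0 D=4 ZF=0 PC=3
Step 4: PC=3 exec 'SUB B, 1'. After: A=-4 B=-5 C=0 D=4 ZF=0 PC=4
Step 5: PC=4 exec 'MOV A, 3'. After: A=3 B=-5 C=0 D=4 ZF=0 PC=5
Step 6: PC=5 exec 'MUL B, A'. After: A=3 B=-15 C=0 D=4 ZF=0 PC=6
Step 7: PC=6 exec 'MOV C, D'. After: A=3 B=-15 C=4 D=4 ZF=0 PC=7
Step 8: PC=7 exec 'MOV B, A'. After: A=3 B=3 C=4 D=4 ZF=0 PC=8
Step 9: PC=8 exec 'MUL A, A'. After: A=9 B=3 C=4 D=4 ZF=0 PC=9
Step 10: PC=9 exec 'MUL C, B'. After: A=9 B=3 C=12 D=4 ZF=0 PC=10
Step 11: PC=10 exec 'MOV A, 3'. After: A=3 B=3 C=12 D=4 ZF=0 PC=11
Step 12: PC=11 exec 'MOV B, 3'. After: A=3 B=3 C=12 D=4 ZF=0 PC=12
Step 13: PC=12 exec 'ADD B, C'. After: A=3 B=15 C=12 D=4 ZF=0 PC=13
Step 14: PC=13 exec 'MOV D, 5'. After: A=3 B=15 C=12 D=5 ZF=0 PC=14
Step 15: PC=14 exec 'HALT'. After: A=3 B=15 C=12 D=5 ZF=0 PC=14 HALTED
Total instructions executed: 15

Answer: 15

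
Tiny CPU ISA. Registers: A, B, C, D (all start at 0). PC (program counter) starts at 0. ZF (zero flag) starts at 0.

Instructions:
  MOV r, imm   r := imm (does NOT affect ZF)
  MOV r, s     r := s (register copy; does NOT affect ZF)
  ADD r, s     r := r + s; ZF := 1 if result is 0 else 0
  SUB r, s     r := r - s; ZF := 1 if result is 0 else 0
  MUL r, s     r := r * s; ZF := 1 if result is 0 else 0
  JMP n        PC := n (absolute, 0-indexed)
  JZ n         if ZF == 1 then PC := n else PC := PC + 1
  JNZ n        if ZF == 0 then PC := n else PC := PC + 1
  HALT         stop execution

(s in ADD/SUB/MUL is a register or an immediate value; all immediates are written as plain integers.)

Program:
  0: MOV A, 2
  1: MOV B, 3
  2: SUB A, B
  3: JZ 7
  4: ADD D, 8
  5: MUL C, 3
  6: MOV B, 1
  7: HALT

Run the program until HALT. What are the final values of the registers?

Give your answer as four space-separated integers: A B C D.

Step 1: PC=0 exec 'MOV A, 2'. After: A=2 B=0 C=0 D=0 ZF=0 PC=1
Step 2: PC=1 exec 'MOV B, 3'. After: A=2 B=3 C=0 D=0 ZF=0 PC=2
Step 3: PC=2 exec 'SUB A, B'. After: A=-1 B=3 C=0 D=0 ZF=0 PC=3
Step 4: PC=3 exec 'JZ 7'. After: A=-1 B=3 C=0 D=0 ZF=0 PC=4
Step 5: PC=4 exec 'ADD D, 8'. After: A=-1 B=3 C=0 D=8 ZF=0 PC=5
Step 6: PC=5 exec 'MUL C, 3'. After: A=-1 B=3 C=0 D=8 ZF=1 PC=6
Step 7: PC=6 exec 'MOV B, 1'. After: A=-1 B=1 C=0 D=8 ZF=1 PC=7
Step 8: PC=7 exec 'HALT'. After: A=-1 B=1 C=0 D=8 ZF=1 PC=7 HALTED

Answer: -1 1 0 8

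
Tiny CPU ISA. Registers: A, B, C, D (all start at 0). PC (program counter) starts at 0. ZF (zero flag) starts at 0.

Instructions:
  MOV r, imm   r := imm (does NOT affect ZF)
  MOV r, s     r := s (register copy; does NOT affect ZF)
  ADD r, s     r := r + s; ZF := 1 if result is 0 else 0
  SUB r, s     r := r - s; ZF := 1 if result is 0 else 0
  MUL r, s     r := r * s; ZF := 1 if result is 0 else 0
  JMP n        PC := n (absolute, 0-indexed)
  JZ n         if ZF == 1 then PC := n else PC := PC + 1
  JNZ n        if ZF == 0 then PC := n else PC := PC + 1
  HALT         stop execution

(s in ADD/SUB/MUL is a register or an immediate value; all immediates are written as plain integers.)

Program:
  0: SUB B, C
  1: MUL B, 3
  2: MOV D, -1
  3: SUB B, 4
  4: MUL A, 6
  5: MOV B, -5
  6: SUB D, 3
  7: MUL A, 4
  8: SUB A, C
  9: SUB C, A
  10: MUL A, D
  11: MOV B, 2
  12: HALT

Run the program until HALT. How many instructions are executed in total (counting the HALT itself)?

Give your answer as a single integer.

Answer: 13

Derivation:
Step 1: PC=0 exec 'SUB B, C'. After: A=0 B=0 C=0 D=0 ZF=1 PC=1
Step 2: PC=1 exec 'MUL B, 3'. After: A=0 B=0 C=0 D=0 ZF=1 PC=2
Step 3: PC=2 exec 'MOV D, -1'. After: A=0 B=0 C=0 D=-1 ZF=1 PC=3
Step 4: PC=3 exec 'SUB B, 4'. After: A=0 B=-4 C=0 D=-1 ZF=0 PC=4
Step 5: PC=4 exec 'MUL A, 6'. After: A=0 B=-4 C=0 D=-1 ZF=1 PC=5
Step 6: PC=5 exec 'MOV B, -5'. After: A=0 B=-5 C=0 D=-1 ZF=1 PC=6
Step 7: PC=6 exec 'SUB D, 3'. After: A=0 B=-5 C=0 D=-4 ZF=0 PC=7
Step 8: PC=7 exec 'MUL A, 4'. After: A=0 B=-5 C=0 D=-4 ZF=1 PC=8
Step 9: PC=8 exec 'SUB A, C'. After: A=0 B=-5 C=0 D=-4 ZF=1 PC=9
Step 10: PC=9 exec 'SUB C, A'. After: A=0 B=-5 C=0 D=-4 ZF=1 PC=10
Step 11: PC=10 exec 'MUL A, D'. After: A=0 B=-5 C=0 D=-4 ZF=1 PC=11
Step 12: PC=11 exec 'MOV B, 2'. After: A=0 B=2 C=0 D=-4 ZF=1 PC=12
Step 13: PC=12 exec 'HALT'. After: A=0 B=2 C=0 D=-4 ZF=1 PC=12 HALTED
Total instructions executed: 13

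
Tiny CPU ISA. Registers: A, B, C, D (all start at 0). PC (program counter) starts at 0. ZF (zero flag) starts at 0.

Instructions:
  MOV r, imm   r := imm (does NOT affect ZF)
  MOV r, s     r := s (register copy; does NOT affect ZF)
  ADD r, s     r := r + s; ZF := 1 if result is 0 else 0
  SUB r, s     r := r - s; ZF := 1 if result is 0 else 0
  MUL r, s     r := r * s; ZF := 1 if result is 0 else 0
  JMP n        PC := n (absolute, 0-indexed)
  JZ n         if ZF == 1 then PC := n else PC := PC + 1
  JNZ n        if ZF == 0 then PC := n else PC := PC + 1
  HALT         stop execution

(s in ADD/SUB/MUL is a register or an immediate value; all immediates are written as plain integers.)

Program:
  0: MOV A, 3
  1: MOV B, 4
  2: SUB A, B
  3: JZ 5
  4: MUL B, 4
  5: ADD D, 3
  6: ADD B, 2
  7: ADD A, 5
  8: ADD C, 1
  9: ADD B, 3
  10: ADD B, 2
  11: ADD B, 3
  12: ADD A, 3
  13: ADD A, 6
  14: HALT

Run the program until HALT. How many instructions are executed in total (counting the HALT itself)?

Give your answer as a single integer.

Answer: 15

Derivation:
Step 1: PC=0 exec 'MOV A, 3'. After: A=3 B=0 C=0 D=0 ZF=0 PC=1
Step 2: PC=1 exec 'MOV B, 4'. After: A=3 B=4 C=0 D=0 ZF=0 PC=2
Step 3: PC=2 exec 'SUB A, B'. After: A=-1 B=4 C=0 D=0 ZF=0 PC=3
Step 4: PC=3 exec 'JZ 5'. After: A=-1 B=4 C=0 D=0 ZF=0 PC=4
Step 5: PC=4 exec 'MUL B, 4'. After: A=-1 B=16 C=0 D=0 ZF=0 PC=5
Step 6: PC=5 exec 'ADD D, 3'. After: A=-1 B=16 C=0 D=3 ZF=0 PC=6
Step 7: PC=6 exec 'ADD B, 2'. After: A=-1 B=18 C=0 D=3 ZF=0 PC=7
Step 8: PC=7 exec 'ADD A, 5'. After: A=4 B=18 C=0 D=3 ZF=0 PC=8
Step 9: PC=8 exec 'ADD C, 1'. After: A=4 B=18 C=1 D=3 ZF=0 PC=9
Step 10: PC=9 exec 'ADD B, 3'. After: A=4 B=21 C=1 D=3 ZF=0 PC=10
Step 11: PC=10 exec 'ADD B, 2'. After: A=4 B=23 C=1 D=3 ZF=0 PC=11
Step 12: PC=11 exec 'ADD B, 3'. After: A=4 B=26 C=1 D=3 ZF=0 PC=12
Step 13: PC=12 exec 'ADD A, 3'. After: A=7 B=26 C=1 D=3 ZF=0 PC=13
Step 14: PC=13 exec 'ADD A, 6'. After: A=13 B=26 C=1 D=3 ZF=0 PC=14
Step 15: PC=14 exec 'HALT'. After: A=13 B=26 C=1 D=3 ZF=0 PC=14 HALTED
Total instructions executed: 15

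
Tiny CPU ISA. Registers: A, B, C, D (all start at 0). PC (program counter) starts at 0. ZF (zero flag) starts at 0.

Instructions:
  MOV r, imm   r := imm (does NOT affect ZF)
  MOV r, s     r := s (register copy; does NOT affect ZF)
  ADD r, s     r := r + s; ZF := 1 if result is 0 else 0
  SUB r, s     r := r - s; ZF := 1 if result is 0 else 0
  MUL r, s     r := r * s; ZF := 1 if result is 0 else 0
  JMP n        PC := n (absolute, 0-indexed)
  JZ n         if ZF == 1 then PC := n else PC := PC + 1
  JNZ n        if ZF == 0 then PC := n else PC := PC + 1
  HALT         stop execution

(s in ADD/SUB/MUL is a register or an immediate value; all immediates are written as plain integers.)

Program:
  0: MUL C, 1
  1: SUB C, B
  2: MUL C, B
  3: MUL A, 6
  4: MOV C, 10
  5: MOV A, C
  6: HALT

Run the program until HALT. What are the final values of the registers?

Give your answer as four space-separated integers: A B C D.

Step 1: PC=0 exec 'MUL C, 1'. After: A=0 B=0 C=0 D=0 ZF=1 PC=1
Step 2: PC=1 exec 'SUB C, B'. After: A=0 B=0 C=0 D=0 ZF=1 PC=2
Step 3: PC=2 exec 'MUL C, B'. After: A=0 B=0 C=0 D=0 ZF=1 PC=3
Step 4: PC=3 exec 'MUL A, 6'. After: A=0 B=0 C=0 D=0 ZF=1 PC=4
Step 5: PC=4 exec 'MOV C, 10'. After: A=0 B=0 C=10 D=0 ZF=1 PC=5
Step 6: PC=5 exec 'MOV A, C'. After: A=10 B=0 C=10 D=0 ZF=1 PC=6
Step 7: PC=6 exec 'HALT'. After: A=10 B=0 C=10 D=0 ZF=1 PC=6 HALTED

Answer: 10 0 10 0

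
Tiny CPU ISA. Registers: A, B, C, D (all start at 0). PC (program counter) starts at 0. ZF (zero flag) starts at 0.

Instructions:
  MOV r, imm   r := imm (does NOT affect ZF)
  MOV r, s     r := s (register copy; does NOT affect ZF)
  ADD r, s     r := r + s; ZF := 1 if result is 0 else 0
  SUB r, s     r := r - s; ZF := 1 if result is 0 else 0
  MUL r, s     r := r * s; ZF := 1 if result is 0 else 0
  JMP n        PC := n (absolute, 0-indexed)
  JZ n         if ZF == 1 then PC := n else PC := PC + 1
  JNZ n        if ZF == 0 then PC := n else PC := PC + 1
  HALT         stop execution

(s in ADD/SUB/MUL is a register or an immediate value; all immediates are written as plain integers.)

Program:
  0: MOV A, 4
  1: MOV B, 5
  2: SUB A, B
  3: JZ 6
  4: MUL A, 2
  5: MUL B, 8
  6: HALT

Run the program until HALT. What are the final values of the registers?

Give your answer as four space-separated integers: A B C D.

Answer: -2 40 0 0

Derivation:
Step 1: PC=0 exec 'MOV A, 4'. After: A=4 B=0 C=0 D=0 ZF=0 PC=1
Step 2: PC=1 exec 'MOV B, 5'. After: A=4 B=5 C=0 D=0 ZF=0 PC=2
Step 3: PC=2 exec 'SUB A, B'. After: A=-1 B=5 C=0 D=0 ZF=0 PC=3
Step 4: PC=3 exec 'JZ 6'. After: A=-1 B=5 C=0 D=0 ZF=0 PC=4
Step 5: PC=4 exec 'MUL A, 2'. After: A=-2 B=5 C=0 D=0 ZF=0 PC=5
Step 6: PC=5 exec 'MUL B, 8'. After: A=-2 B=40 C=0 D=0 ZF=0 PC=6
Step 7: PC=6 exec 'HALT'. After: A=-2 B=40 C=0 D=0 ZF=0 PC=6 HALTED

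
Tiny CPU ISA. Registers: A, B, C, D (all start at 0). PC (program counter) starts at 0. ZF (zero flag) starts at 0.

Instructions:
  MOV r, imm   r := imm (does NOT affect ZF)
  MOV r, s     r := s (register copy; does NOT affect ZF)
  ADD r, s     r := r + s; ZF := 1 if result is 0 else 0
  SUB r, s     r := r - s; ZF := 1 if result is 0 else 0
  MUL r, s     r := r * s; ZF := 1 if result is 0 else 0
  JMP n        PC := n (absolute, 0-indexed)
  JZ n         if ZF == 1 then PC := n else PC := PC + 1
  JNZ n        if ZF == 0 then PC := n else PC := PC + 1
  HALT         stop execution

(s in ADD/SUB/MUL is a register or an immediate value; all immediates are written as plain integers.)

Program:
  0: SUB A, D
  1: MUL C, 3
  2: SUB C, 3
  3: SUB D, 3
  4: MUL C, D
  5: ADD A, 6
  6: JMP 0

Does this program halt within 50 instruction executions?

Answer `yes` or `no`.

Answer: no

Derivation:
Step 1: PC=0 exec 'SUB A, D'. After: A=0 B=0 C=0 D=0 ZF=1 PC=1
Step 2: PC=1 exec 'MUL C, 3'. After: A=0 B=0 C=0 D=0 ZF=1 PC=2
Step 3: PC=2 exec 'SUB C, 3'. After: A=0 B=0 C=-3 D=0 ZF=0 PC=3
Step 4: PC=3 exec 'SUB D, 3'. After: A=0 B=0 C=-3 D=-3 ZF=0 PC=4
Step 5: PC=4 exec 'MUL C, D'. After: A=0 B=0 C=9 D=-3 ZF=0 PC=5
Step 6: PC=5 exec 'ADD A, 6'. After: A=6 B=0 C=9 D=-3 ZF=0 PC=6
Step 7: PC=6 exec 'JMP 0'. After: A=6 B=0 C=9 D=-3 ZF=0 PC=0
Step 8: PC=0 exec 'SUB A, D'. After: A=9 B=0 C=9 D=-3 ZF=0 PC=1
Step 9: PC=1 exec 'MUL C, 3'. After: A=9 B=0 C=27 D=-3 ZF=0 PC=2
Step 10: PC=2 exec 'SUB C, 3'. After: A=9 B=0 C=24 D=-3 ZF=0 PC=3
Step 11: PC=3 exec 'SUB D, 3'. After: A=9 B=0 C=24 D=-6 ZF=0 PC=4
Step 12: PC=4 exec 'MUL C, D'. After: A=9 B=0 C=-144 D=-6 ZF=0 PC=5
Step 13: PC=5 exec 'ADD A, 6'. After: A=15 B=0 C=-144 D=-6 ZF=0 PC=6
Step 14: PC=6 exec 'JMP 0'. After: A=15 B=0 C=-144 D=-6 ZF=0 PC=0
Step 15: PC=0 exec 'SUB A, D'. After: A=21 B=0 C=-144 D=-6 ZF=0 PC=1
After 50 steps: not halted. PC revisits the same instructions with no path to HALT; will never halt.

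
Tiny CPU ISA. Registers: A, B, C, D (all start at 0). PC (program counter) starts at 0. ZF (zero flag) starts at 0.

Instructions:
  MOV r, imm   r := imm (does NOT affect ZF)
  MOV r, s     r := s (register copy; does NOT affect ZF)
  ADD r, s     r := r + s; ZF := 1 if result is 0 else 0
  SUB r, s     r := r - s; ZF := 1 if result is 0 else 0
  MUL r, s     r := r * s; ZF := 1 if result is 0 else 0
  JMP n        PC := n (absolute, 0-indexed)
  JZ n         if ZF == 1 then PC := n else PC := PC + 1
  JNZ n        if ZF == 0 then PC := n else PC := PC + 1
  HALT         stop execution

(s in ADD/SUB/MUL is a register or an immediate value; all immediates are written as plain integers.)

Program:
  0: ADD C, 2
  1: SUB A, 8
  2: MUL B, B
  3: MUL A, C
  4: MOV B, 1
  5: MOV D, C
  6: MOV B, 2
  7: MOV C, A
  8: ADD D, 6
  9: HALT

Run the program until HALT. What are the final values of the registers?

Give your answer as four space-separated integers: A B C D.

Step 1: PC=0 exec 'ADD C, 2'. After: A=0 B=0 C=2 D=0 ZF=0 PC=1
Step 2: PC=1 exec 'SUB A, 8'. After: A=-8 B=0 C=2 D=0 ZF=0 PC=2
Step 3: PC=2 exec 'MUL B, B'. After: A=-8 B=0 C=2 D=0 ZF=1 PC=3
Step 4: PC=3 exec 'MUL A, C'. After: A=-16 B=0 C=2 D=0 ZF=0 PC=4
Step 5: PC=4 exec 'MOV B, 1'. After: A=-16 B=1 C=2 D=0 ZF=0 PC=5
Step 6: PC=5 exec 'MOV D, C'. After: A=-16 B=1 C=2 D=2 ZF=0 PC=6
Step 7: PC=6 exec 'MOV B, 2'. After: A=-16 B=2 C=2 D=2 ZF=0 PC=7
Step 8: PC=7 exec 'MOV C, A'. After: A=-16 B=2 C=-16 D=2 ZF=0 PC=8
Step 9: PC=8 exec 'ADD D, 6'. After: A=-16 B=2 C=-16 D=8 ZF=0 PC=9
Step 10: PC=9 exec 'HALT'. After: A=-16 B=2 C=-16 D=8 ZF=0 PC=9 HALTED

Answer: -16 2 -16 8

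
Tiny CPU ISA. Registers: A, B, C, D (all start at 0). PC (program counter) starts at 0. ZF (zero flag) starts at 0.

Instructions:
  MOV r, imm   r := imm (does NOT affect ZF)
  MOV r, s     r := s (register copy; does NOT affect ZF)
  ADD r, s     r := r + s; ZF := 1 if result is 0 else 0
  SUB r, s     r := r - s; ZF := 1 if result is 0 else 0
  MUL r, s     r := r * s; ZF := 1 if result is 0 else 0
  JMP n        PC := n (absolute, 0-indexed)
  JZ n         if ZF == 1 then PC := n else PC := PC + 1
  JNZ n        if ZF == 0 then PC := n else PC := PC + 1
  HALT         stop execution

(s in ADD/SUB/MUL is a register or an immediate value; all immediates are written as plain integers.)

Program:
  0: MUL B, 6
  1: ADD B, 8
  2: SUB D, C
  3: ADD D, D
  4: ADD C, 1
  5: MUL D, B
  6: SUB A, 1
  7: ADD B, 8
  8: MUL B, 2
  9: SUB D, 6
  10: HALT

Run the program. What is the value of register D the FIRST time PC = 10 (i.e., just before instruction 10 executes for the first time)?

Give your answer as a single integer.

Step 1: PC=0 exec 'MUL B, 6'. After: A=0 B=0 C=0 D=0 ZF=1 PC=1
Step 2: PC=1 exec 'ADD B, 8'. After: A=0 B=8 C=0 D=0 ZF=0 PC=2
Step 3: PC=2 exec 'SUB D, C'. After: A=0 B=8 C=0 D=0 ZF=1 PC=3
Step 4: PC=3 exec 'ADD D, D'. After: A=0 B=8 C=0 D=0 ZF=1 PC=4
Step 5: PC=4 exec 'ADD C, 1'. After: A=0 B=8 C=1 D=0 ZF=0 PC=5
Step 6: PC=5 exec 'MUL D, B'. After: A=0 B=8 C=1 D=0 ZF=1 PC=6
Step 7: PC=6 exec 'SUB A, 1'. After: A=-1 B=8 C=1 D=0 ZF=0 PC=7
Step 8: PC=7 exec 'ADD B, 8'. After: A=-1 B=16 C=1 D=0 ZF=0 PC=8
Step 9: PC=8 exec 'MUL B, 2'. After: A=-1 B=32 C=1 D=0 ZF=0 PC=9
Step 10: PC=9 exec 'SUB D, 6'. After: A=-1 B=32 C=1 D=-6 ZF=0 PC=10
First time PC=10: D=-6

-6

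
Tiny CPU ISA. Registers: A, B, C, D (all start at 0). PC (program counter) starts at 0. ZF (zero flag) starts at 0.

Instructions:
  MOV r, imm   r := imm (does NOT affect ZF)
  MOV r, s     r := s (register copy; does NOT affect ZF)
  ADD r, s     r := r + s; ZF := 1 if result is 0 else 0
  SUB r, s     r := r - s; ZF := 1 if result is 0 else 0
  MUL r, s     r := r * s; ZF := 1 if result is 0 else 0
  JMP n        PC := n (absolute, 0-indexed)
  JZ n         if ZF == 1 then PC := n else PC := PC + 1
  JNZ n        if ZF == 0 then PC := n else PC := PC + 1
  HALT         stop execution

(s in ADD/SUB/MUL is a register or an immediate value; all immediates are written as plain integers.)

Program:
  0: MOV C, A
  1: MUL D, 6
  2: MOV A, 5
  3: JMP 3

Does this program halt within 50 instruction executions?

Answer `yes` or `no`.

Answer: no

Derivation:
Step 1: PC=0 exec 'MOV C, A'. After: A=0 B=0 C=0 D=0 ZF=0 PC=1
Step 2: PC=1 exec 'MUL D, 6'. After: A=0 B=0 C=0 D=0 ZF=1 PC=2
Step 3: PC=2 exec 'MOV A, 5'. After: A=5 B=0 C=0 D=0 ZF=1 PC=3
Step 4: PC=3 exec 'JMP 3'. After: A=5 B=0 C=0 D=0 ZF=1 PC=3
State after step 4 equals state after step 3: the program is in a cycle of length 1 and will never halt.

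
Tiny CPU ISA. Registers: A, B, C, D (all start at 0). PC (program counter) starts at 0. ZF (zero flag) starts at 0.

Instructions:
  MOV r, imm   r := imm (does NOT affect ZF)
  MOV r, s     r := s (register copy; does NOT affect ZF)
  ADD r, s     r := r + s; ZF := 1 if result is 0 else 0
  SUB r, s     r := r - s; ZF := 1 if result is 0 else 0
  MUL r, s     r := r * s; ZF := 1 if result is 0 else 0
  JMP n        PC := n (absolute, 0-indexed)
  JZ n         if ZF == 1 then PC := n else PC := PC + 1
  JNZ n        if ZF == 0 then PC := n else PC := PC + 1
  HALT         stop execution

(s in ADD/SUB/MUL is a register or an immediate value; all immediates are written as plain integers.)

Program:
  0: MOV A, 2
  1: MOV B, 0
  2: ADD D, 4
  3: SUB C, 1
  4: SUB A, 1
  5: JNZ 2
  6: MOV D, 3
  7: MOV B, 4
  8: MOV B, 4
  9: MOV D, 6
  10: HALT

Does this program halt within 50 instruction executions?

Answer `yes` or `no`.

Answer: yes

Derivation:
Step 1: PC=0 exec 'MOV A, 2'. After: A=2 B=0 C=0 D=0 ZF=0 PC=1
Step 2: PC=1 exec 'MOV B, 0'. After: A=2 B=0 C=0 D=0 ZF=0 PC=2
Step 3: PC=2 exec 'ADD D, 4'. After: A=2 B=0 C=0 D=4 ZF=0 PC=3
Step 4: PC=3 exec 'SUB C, 1'. After: A=2 B=0 C=-1 D=4 ZF=0 PC=4
Step 5: PC=4 exec 'SUB A, 1'. After: A=1 B=0 C=-1 D=4 ZF=0 PC=5
Step 6: PC=5 exec 'JNZ 2'. After: A=1 B=0 C=-1 D=4 ZF=0 PC=2
Step 7: PC=2 exec 'ADD D, 4'. After: A=1 B=0 C=-1 D=8 ZF=0 PC=3
Step 8: PC=3 exec 'SUB C, 1'. After: A=1 B=0 C=-2 D=8 ZF=0 PC=4
Step 9: PC=4 exec 'SUB A, 1'. After: A=0 B=0 C=-2 D=8 ZF=1 PC=5
Step 10: PC=5 exec 'JNZ 2'. After: A=0 B=0 C=-2 D=8 ZF=1 PC=6
Step 11: PC=6 exec 'MOV D, 3'. After: A=0 B=0 C=-2 D=3 ZF=1 PC=7
Step 12: PC=7 exec 'MOV B, 4'. After: A=0 B=4 C=-2 D=3 ZF=1 PC=8
Step 13: PC=8 exec 'MOV B, 4'. After: A=0 B=4 C=-2 D=3 ZF=1 PC=9
Step 14: PC=9 exec 'MOV D, 6'. After: A=0 B=4 C=-2 D=6 ZF=1 PC=10
Step 15: PC=10 exec 'HALT'. After: A=0 B=4 C=-2 D=6 ZF=1 PC=10 HALTED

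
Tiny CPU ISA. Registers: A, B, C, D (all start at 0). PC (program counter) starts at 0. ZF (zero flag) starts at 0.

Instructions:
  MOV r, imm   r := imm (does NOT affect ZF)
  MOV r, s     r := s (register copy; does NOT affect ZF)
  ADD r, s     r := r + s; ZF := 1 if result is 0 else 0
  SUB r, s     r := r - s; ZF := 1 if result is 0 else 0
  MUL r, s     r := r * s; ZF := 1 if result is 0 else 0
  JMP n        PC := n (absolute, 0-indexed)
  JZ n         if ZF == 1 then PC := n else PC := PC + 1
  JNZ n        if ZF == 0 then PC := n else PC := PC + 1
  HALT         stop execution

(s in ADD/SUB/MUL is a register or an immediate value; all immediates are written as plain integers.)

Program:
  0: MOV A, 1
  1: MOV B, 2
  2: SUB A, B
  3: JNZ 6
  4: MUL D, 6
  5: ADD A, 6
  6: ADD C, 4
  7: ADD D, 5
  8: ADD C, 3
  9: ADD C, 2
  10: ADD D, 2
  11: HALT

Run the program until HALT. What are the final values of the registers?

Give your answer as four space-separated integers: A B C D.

Step 1: PC=0 exec 'MOV A, 1'. After: A=1 B=0 C=0 D=0 ZF=0 PC=1
Step 2: PC=1 exec 'MOV B, 2'. After: A=1 B=2 C=0 D=0 ZF=0 PC=2
Step 3: PC=2 exec 'SUB A, B'. After: A=-1 B=2 C=0 D=0 ZF=0 PC=3
Step 4: PC=3 exec 'JNZ 6'. After: A=-1 B=2 C=0 D=0 ZF=0 PC=6
Step 5: PC=6 exec 'ADD C, 4'. After: A=-1 B=2 C=4 D=0 ZF=0 PC=7
Step 6: PC=7 exec 'ADD D, 5'. After: A=-1 B=2 C=4 D=5 ZF=0 PC=8
Step 7: PC=8 exec 'ADD C, 3'. After: A=-1 B=2 C=7 D=5 ZF=0 PC=9
Step 8: PC=9 exec 'ADD C, 2'. After: A=-1 B=2 C=9 D=5 ZF=0 PC=10
Step 9: PC=10 exec 'ADD D, 2'. After: A=-1 B=2 C=9 D=7 ZF=0 PC=11
Step 10: PC=11 exec 'HALT'. After: A=-1 B=2 C=9 D=7 ZF=0 PC=11 HALTED

Answer: -1 2 9 7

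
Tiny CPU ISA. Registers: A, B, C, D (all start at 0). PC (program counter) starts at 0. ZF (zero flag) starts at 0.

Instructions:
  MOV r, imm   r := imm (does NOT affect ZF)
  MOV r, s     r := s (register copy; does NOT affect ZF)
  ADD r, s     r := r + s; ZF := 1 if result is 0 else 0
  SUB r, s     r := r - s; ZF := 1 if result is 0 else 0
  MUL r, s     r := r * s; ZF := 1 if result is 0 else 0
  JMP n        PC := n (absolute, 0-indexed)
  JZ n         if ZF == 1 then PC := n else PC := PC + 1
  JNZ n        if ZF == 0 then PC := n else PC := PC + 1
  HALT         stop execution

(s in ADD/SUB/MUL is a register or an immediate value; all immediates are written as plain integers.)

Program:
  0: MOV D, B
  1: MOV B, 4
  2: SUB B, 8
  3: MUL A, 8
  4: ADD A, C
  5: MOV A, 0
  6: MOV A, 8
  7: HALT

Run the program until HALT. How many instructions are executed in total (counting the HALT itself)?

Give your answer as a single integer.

Step 1: PC=0 exec 'MOV D, B'. After: A=0 B=0 C=0 D=0 ZF=0 PC=1
Step 2: PC=1 exec 'MOV B, 4'. After: A=0 B=4 C=0 D=0 ZF=0 PC=2
Step 3: PC=2 exec 'SUB B, 8'. After: A=0 B=-4 C=0 D=0 ZF=0 PC=3
Step 4: PC=3 exec 'MUL A, 8'. After: A=0 B=-4 C=0 D=0 ZF=1 PC=4
Step 5: PC=4 exec 'ADD A, C'. After: A=0 B=-4 C=0 D=0 ZF=1 PC=5
Step 6: PC=5 exec 'MOV A, 0'. After: A=0 B=-4 C=0 D=0 ZF=1 PC=6
Step 7: PC=6 exec 'MOV A, 8'. After: A=8 B=-4 C=0 D=0 ZF=1 PC=7
Step 8: PC=7 exec 'HALT'. After: A=8 B=-4 C=0 D=0 ZF=1 PC=7 HALTED
Total instructions executed: 8

Answer: 8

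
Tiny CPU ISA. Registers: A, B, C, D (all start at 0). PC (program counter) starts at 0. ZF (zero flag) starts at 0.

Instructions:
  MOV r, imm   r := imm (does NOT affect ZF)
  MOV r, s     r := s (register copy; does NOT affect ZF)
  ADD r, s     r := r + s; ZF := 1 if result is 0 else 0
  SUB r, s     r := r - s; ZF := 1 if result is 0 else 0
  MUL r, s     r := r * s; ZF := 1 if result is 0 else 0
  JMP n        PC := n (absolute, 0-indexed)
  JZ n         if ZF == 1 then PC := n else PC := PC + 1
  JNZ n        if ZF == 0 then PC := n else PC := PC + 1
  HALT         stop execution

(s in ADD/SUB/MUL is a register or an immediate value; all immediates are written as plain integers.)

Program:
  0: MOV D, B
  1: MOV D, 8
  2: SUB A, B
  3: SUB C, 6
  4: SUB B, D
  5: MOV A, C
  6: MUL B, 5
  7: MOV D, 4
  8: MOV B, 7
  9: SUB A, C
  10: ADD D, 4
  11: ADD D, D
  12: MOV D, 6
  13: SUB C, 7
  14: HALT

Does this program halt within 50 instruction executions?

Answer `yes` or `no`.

Answer: yes

Derivation:
Step 1: PC=0 exec 'MOV D, B'. After: A=0 B=0 C=0 D=0 ZF=0 PC=1
Step 2: PC=1 exec 'MOV D, 8'. After: A=0 B=0 C=0 D=8 ZF=0 PC=2
Step 3: PC=2 exec 'SUB A, B'. After: A=0 B=0 C=0 D=8 ZF=1 PC=3
Step 4: PC=3 exec 'SUB C, 6'. After: A=0 B=0 C=-6 D=8 ZF=0 PC=4
Step 5: PC=4 exec 'SUB B, D'. After: A=0 B=-8 C=-6 D=8 ZF=0 PC=5
Step 6: PC=5 exec 'MOV A, C'. After: A=-6 B=-8 C=-6 D=8 ZF=0 PC=6
Step 7: PC=6 exec 'MUL B, 5'. After: A=-6 B=-40 C=-6 D=8 ZF=0 PC=7
Step 8: PC=7 exec 'MOV D, 4'. After: A=-6 B=-40 C=-6 D=4 ZF=0 PC=8
Step 9: PC=8 exec 'MOV B, 7'. After: A=-6 B=7 C=-6 D=4 ZF=0 PC=9
Step 10: PC=9 exec 'SUB A, C'. After: A=0 B=7 C=-6 D=4 ZF=1 PC=10
Step 11: PC=10 exec 'ADD D, 4'. After: A=0 B=7 C=-6 D=8 ZF=0 PC=11
Step 12: PC=11 exec 'ADD D, D'. After: A=0 B=7 C=-6 D=16 ZF=0 PC=12
Step 13: PC=12 exec 'MOV D, 6'. After: A=0 B=7 C=-6 D=6 ZF=0 PC=13
Step 14: PC=13 exec 'SUB C, 7'. After: A=0 B=7 C=-13 D=6 ZF=0 PC=14
Step 15: PC=14 exec 'HALT'. After: A=0 B=7 C=-13 D=6 ZF=0 PC=14 HALTED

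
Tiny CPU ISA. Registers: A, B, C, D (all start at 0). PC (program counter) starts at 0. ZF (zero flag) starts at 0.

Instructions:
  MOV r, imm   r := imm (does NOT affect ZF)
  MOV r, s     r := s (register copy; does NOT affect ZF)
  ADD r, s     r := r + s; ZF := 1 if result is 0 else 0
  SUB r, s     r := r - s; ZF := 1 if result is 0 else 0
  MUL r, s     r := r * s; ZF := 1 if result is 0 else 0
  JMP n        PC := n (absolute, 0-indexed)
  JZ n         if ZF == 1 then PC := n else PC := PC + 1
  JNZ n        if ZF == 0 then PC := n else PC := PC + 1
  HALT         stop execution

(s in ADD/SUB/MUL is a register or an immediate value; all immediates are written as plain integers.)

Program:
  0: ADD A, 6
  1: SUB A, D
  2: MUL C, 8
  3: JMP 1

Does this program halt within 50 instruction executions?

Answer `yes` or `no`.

Answer: no

Derivation:
Step 1: PC=0 exec 'ADD A, 6'. After: A=6 B=0 C=0 D=0 ZF=0 PC=1
Step 2: PC=1 exec 'SUB A, D'. After: A=6 B=0 C=0 D=0 ZF=0 PC=2
Step 3: PC=2 exec 'MUL C, 8'. After: A=6 B=0 C=0 D=0 ZF=1 PC=3
Step 4: PC=3 exec 'JMP 1'. After: A=6 B=0 C=0 D=0 ZF=1 PC=1
Step 5: PC=1 exec 'SUB A, D'. After: A=6 B=0 C=0 D=0 ZF=0 PC=2
State after step 5 equals state after step 2: the program is in a cycle of length 3 and will never halt.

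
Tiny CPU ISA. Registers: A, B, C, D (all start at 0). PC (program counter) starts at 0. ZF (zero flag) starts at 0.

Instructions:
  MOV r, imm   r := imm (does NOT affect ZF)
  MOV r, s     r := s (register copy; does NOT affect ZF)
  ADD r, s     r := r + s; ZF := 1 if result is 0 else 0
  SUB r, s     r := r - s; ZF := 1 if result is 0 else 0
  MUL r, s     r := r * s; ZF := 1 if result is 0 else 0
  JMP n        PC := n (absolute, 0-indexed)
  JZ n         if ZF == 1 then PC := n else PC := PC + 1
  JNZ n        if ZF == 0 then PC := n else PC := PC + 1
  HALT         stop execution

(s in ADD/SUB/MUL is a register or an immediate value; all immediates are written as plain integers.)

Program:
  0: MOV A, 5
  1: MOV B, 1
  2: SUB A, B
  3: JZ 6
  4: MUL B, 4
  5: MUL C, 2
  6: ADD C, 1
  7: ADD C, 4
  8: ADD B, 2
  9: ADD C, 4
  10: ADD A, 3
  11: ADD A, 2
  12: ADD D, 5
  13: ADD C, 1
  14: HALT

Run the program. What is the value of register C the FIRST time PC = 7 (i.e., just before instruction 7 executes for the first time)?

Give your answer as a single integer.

Step 1: PC=0 exec 'MOV A, 5'. After: A=5 B=0 C=0 D=0 ZF=0 PC=1
Step 2: PC=1 exec 'MOV B, 1'. After: A=5 B=1 C=0 D=0 ZF=0 PC=2
Step 3: PC=2 exec 'SUB A, B'. After: A=4 B=1 C=0 D=0 ZF=0 PC=3
Step 4: PC=3 exec 'JZ 6'. After: A=4 B=1 C=0 D=0 ZF=0 PC=4
Step 5: PC=4 exec 'MUL B, 4'. After: A=4 B=4 C=0 D=0 ZF=0 PC=5
Step 6: PC=5 exec 'MUL C, 2'. After: A=4 B=4 C=0 D=0 ZF=1 PC=6
Step 7: PC=6 exec 'ADD C, 1'. After: A=4 B=4 C=1 D=0 ZF=0 PC=7
First time PC=7: C=1

1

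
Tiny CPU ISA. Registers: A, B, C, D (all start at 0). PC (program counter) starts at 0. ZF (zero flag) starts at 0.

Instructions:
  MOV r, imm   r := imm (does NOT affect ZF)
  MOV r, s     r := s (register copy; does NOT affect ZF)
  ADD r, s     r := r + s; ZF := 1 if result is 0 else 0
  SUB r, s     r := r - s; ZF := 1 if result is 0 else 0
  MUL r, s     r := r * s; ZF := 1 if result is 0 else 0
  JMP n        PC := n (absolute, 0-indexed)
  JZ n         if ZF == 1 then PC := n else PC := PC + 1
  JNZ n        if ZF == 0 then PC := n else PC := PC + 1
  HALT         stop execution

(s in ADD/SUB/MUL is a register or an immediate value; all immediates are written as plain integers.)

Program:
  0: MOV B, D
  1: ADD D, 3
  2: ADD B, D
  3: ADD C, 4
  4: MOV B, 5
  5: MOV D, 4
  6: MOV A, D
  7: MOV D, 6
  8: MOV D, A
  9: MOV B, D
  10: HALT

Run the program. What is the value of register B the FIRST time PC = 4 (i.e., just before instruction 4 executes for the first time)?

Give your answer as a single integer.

Step 1: PC=0 exec 'MOV B, D'. After: A=0 B=0 C=0 D=0 ZF=0 PC=1
Step 2: PC=1 exec 'ADD D, 3'. After: A=0 B=0 C=0 D=3 ZF=0 PC=2
Step 3: PC=2 exec 'ADD B, D'. After: A=0 B=3 C=0 D=3 ZF=0 PC=3
Step 4: PC=3 exec 'ADD C, 4'. After: A=0 B=3 C=4 D=3 ZF=0 PC=4
First time PC=4: B=3

3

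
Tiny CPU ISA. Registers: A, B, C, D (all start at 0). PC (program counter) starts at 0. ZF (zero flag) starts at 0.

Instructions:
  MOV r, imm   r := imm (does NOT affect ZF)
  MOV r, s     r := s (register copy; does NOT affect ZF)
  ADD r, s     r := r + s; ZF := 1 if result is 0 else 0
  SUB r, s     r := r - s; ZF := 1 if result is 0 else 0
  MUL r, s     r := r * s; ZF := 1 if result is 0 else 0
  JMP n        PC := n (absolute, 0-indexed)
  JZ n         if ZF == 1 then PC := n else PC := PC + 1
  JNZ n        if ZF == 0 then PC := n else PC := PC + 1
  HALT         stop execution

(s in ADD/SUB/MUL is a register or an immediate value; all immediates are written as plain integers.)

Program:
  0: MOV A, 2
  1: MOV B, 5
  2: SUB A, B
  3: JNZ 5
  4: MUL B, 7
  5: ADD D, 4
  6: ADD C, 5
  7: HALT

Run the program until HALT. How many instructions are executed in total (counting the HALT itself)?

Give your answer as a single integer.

Step 1: PC=0 exec 'MOV A, 2'. After: A=2 B=0 C=0 D=0 ZF=0 PC=1
Step 2: PC=1 exec 'MOV B, 5'. After: A=2 B=5 C=0 D=0 ZF=0 PC=2
Step 3: PC=2 exec 'SUB A, B'. After: A=-3 B=5 C=0 D=0 ZF=0 PC=3
Step 4: PC=3 exec 'JNZ 5'. After: A=-3 B=5 C=0 D=0 ZF=0 PC=5
Step 5: PC=5 exec 'ADD D, 4'. After: A=-3 B=5 C=0 D=4 ZF=0 PC=6
Step 6: PC=6 exec 'ADD C, 5'. After: A=-3 B=5 C=5 D=4 ZF=0 PC=7
Step 7: PC=7 exec 'HALT'. After: A=-3 B=5 C=5 D=4 ZF=0 PC=7 HALTED
Total instructions executed: 7

Answer: 7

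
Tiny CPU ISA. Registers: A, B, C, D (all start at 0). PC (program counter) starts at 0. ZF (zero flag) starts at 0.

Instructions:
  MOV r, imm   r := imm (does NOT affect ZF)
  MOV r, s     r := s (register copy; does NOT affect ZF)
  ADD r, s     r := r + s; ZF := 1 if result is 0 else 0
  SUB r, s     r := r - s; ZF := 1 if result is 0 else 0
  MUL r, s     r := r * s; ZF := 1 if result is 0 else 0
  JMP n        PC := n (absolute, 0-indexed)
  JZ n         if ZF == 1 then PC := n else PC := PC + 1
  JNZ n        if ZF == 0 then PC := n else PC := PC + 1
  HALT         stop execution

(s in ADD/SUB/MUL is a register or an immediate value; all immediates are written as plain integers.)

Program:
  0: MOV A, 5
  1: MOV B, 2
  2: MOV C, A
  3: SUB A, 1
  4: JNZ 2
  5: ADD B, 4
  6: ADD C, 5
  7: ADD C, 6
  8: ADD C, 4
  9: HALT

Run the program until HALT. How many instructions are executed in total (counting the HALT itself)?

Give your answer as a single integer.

Answer: 22

Derivation:
Step 1: PC=0 exec 'MOV A, 5'. After: A=5 B=0 C=0 D=0 ZF=0 PC=1
Step 2: PC=1 exec 'MOV B, 2'. After: A=5 B=2 C=0 D=0 ZF=0 PC=2
Step 3: PC=2 exec 'MOV C, A'. After: A=5 B=2 C=5 D=0 ZF=0 PC=3
Step 4: PC=3 exec 'SUB A, 1'. After: A=4 B=2 C=5 D=0 ZF=0 PC=4
Step 5: PC=4 exec 'JNZ 2'. After: A=4 B=2 C=5 D=0 ZF=0 PC=2
Step 6: PC=2 exec 'MOV C, A'. After: A=4 B=2 C=4 D=0 ZF=0 PC=3
Step 7: PC=3 exec 'SUB A, 1'. After: A=3 B=2 C=4 D=0 ZF=0 PC=4
Step 8: PC=4 exec 'JNZ 2'. After: A=3 B=2 C=4 D=0 ZF=0 PC=2
Step 9: PC=2 exec 'MOV C, A'. After: A=3 B=2 C=3 D=0 ZF=0 PC=3
Step 10: PC=3 exec 'SUB A, 1'. After: A=2 B=2 C=3 D=0 ZF=0 PC=4
Step 11: PC=4 exec 'JNZ 2'. After: A=2 B=2 C=3 D=0 ZF=0 PC=2
Step 12: PC=2 exec 'MOV C, A'. After: A=2 B=2 C=2 D=0 ZF=0 PC=3
Step 13: PC=3 exec 'SUB A, 1'. After: A=1 B=2 C=2 D=0 ZF=0 PC=4
Step 14: PC=4 exec 'JNZ 2'. After: A=1 B=2 C=2 D=0 ZF=0 PC=2
Step 15: PC=2 exec 'MOV C, A'. After: A=1 B=2 C=1 D=0 ZF=0 PC=3
Step 16: PC=3 exec 'SUB A, 1'. After: A=0 B=2 C=1 D=0 ZF=1 PC=4
Step 17: PC=4 exec 'JNZ 2'. After: A=0 B=2 C=1 D=0 ZF=1 PC=5
Step 18: PC=5 exec 'ADD B, 4'. After: A=0 B=6 C=1 D=0 ZF=0 PC=6
Step 19: PC=6 exec 'ADD C, 5'. After: A=0 B=6 C=6 D=0 ZF=0 PC=7
Step 20: PC=7 exec 'ADD C, 6'. After: A=0 B=6 C=12 D=0 ZF=0 PC=8
Step 21: PC=8 exec 'ADD C, 4'. After: A=0 B=6 C=16 D=0 ZF=0 PC=9
Step 22: PC=9 exec 'HALT'. After: A=0 B=6 C=16 D=0 ZF=0 PC=9 HALTED
Total instructions executed: 22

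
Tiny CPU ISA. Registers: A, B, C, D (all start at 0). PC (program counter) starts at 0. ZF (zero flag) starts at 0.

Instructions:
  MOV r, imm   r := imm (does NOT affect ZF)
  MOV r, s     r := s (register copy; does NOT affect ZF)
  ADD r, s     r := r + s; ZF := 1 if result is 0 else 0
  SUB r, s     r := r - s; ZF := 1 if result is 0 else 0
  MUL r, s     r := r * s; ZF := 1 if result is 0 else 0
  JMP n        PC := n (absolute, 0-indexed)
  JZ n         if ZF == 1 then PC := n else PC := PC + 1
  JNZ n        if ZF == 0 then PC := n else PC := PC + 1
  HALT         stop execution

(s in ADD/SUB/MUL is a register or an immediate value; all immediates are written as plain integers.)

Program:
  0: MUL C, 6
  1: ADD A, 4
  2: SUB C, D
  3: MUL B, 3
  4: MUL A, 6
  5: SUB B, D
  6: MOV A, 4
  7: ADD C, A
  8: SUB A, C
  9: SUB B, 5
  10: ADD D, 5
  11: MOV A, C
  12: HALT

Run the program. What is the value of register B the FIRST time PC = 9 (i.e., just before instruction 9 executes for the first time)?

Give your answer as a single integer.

Step 1: PC=0 exec 'MUL C, 6'. After: A=0 B=0 C=0 D=0 ZF=1 PC=1
Step 2: PC=1 exec 'ADD A, 4'. After: A=4 B=0 C=0 D=0 ZF=0 PC=2
Step 3: PC=2 exec 'SUB C, D'. After: A=4 B=0 C=0 D=0 ZF=1 PC=3
Step 4: PC=3 exec 'MUL B, 3'. After: A=4 B=0 C=0 D=0 ZF=1 PC=4
Step 5: PC=4 exec 'MUL A, 6'. After: A=24 B=0 C=0 D=0 ZF=0 PC=5
Step 6: PC=5 exec 'SUB B, D'. After: A=24 B=0 C=0 D=0 ZF=1 PC=6
Step 7: PC=6 exec 'MOV A, 4'. After: A=4 B=0 C=0 D=0 ZF=1 PC=7
Step 8: PC=7 exec 'ADD C, A'. After: A=4 B=0 C=4 D=0 ZF=0 PC=8
Step 9: PC=8 exec 'SUB A, C'. After: A=0 B=0 C=4 D=0 ZF=1 PC=9
First time PC=9: B=0

0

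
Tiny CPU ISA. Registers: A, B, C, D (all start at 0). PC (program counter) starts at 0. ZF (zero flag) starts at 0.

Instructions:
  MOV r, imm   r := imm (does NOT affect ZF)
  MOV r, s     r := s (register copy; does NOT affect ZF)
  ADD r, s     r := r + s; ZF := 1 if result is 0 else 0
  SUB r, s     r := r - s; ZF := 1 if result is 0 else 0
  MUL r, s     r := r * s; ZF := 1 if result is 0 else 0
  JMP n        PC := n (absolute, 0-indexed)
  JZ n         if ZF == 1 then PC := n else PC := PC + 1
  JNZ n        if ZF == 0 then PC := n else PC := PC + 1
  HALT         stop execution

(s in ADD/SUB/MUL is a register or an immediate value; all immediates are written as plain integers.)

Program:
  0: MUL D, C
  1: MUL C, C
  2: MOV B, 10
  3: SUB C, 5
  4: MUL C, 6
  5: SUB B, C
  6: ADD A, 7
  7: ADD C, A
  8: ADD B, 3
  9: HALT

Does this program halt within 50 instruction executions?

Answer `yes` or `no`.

Answer: yes

Derivation:
Step 1: PC=0 exec 'MUL D, C'. After: A=0 B=0 C=0 D=0 ZF=1 PC=1
Step 2: PC=1 exec 'MUL C, C'. After: A=0 B=0 C=0 D=0 ZF=1 PC=2
Step 3: PC=2 exec 'MOV B, 10'. After: A=0 B=10 C=0 D=0 ZF=1 PC=3
Step 4: PC=3 exec 'SUB C, 5'. After: A=0 B=10 C=-5 D=0 ZF=0 PC=4
Step 5: PC=4 exec 'MUL C, 6'. After: A=0 B=10 C=-30 D=0 ZF=0 PC=5
Step 6: PC=5 exec 'SUB B, C'. After: A=0 B=40 C=-30 D=0 ZF=0 PC=6
Step 7: PC=6 exec 'ADD A, 7'. After: A=7 B=40 C=-30 D=0 ZF=0 PC=7
Step 8: PC=7 exec 'ADD C, A'. After: A=7 B=40 C=-23 D=0 ZF=0 PC=8
Step 9: PC=8 exec 'ADD B, 3'. After: A=7 B=43 C=-23 D=0 ZF=0 PC=9
Step 10: PC=9 exec 'HALT'. After: A=7 B=43 C=-23 D=0 ZF=0 PC=9 HALTED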